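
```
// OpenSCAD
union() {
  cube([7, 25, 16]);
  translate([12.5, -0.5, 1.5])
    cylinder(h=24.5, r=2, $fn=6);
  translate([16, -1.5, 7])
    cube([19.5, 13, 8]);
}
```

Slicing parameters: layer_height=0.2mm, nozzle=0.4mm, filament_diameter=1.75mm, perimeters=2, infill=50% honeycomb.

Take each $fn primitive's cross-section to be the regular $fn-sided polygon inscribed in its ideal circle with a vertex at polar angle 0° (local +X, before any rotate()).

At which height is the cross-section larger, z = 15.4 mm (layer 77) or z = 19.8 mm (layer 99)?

layer 77 (z = 15.4 mm)

Layer 77 (z = 15.4): the cube (footprint 7×25) is included at this height (area 175.00 mm²); the r=2 cylinder at (12.5, -0.5) gives a regular 6-gon of circumradius 2 (constant along its height) (area = (6/2)·2.000²·sin(360°/6) = 10.39 mm²); the cube at (16, -1.5) does not reach this height (z outside [7, 15]); Taking the union: the 2 present regions are separate (no shared area or edge), so areas and boundary lengths simply add and each stays a separate island — area = 185.39 mm². So its area = 185.39 mm². Layer 99 (z = 19.8): the cube does not reach this height (z outside [0, 16]); the r=2 cylinder at (12.5, -0.5) contributes a regular 6-gon of circumradius 2 (area = (6/2)·2.000²·sin(360°/6) = 10.39 mm²); the cube at (16, -1.5) does not reach this height (z outside [7, 15]); Taking the union: only the r=2 cylinder at (12.5, -0.5) is present, so the union is just that shape — area = 10.39 mm². So its area = 10.39 mm². Layer 77 is larger (185.39 vs 10.39 mm²).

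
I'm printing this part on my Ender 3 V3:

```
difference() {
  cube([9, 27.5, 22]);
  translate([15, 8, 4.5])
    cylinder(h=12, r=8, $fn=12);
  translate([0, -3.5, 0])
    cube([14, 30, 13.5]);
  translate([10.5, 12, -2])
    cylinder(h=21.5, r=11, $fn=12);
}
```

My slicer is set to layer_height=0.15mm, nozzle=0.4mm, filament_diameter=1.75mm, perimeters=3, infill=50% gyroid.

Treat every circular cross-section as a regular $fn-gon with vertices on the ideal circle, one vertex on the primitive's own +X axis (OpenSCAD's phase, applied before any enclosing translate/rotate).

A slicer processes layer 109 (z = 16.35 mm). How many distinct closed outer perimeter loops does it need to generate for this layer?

At z = 16.35 mm: the 9×27.5 cube contributes its full rectangle; the cylinder at (15, 8): section is a regular 12-gon, circumradius r=8; the cube at (0, -3.5) is absent (z outside [0, 13.5]); the cylinder at (10.5, 12): section is a regular 12-gon, circumradius r=11; Subtracting the remaining from the first: starting from the 9×27.5 cube, the r=8 cylinder at (15, 8) partially overlaps it — only the 12.57 mm² overlap (of its 192.00 mm²) is removed, clipping the outline; the r=11 cylinder at (10.5, 12) partially overlaps it — only the 135.60 mm² overlap (of its 363.00 mm²) is removed, clipping the outline — 2 connected regions. The result has 2 disconnected regions.

2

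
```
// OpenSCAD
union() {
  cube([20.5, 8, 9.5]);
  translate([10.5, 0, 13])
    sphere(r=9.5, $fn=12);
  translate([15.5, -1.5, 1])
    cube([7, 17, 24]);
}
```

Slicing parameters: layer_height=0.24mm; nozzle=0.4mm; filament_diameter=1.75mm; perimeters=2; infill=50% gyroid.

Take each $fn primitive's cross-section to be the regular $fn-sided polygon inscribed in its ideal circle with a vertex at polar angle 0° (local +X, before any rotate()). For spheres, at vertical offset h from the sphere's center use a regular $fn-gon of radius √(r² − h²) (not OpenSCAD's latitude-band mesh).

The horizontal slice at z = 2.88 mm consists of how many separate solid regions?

At z = 2.88 mm: the cube (footprint 20.5×8) is included at this height; the sphere at (10.5, 0) does not reach this height (|z−center|=10.120 > r=9.5); the 7×17 cube at (15.5, -1.5) contributes its full rectangle; Merging all regions: the regions partially overlap (shared area 40.00 mm²), so overlapping operands fuse into one piece — 1 connected region. The result has 1 disconnected region.

1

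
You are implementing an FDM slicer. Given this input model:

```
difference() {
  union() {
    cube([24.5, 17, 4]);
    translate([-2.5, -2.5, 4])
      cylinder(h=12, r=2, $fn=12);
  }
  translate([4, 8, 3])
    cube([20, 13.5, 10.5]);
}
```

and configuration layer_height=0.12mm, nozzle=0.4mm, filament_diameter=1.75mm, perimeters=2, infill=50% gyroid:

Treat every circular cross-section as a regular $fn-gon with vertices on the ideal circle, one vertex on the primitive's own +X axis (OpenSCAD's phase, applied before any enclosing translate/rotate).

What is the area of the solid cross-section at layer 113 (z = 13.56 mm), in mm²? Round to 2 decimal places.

12.00 mm²

At z = 13.56 mm: the cube is absent (z outside [0, 4]); the r=2 cylinder at (-2.5, -2.5) contributes a regular 12-gon of circumradius 2 (area = (12/2)·2.000²·sin(360°/12) = 12.00 mm²); Combining (union): only the r=2 cylinder at (-2.5, -2.5) is present, so the union is just that shape — area = 12.00 mm²; the cube at (4, 8) is absent (z outside [3, 13.5]); After the difference (first − rest): none of the subtracted shapes is present at this height, so that combined region is unchanged — area = 12.00 mm². Overall, the cross-section is a single solid region. Net area = 12.00 mm².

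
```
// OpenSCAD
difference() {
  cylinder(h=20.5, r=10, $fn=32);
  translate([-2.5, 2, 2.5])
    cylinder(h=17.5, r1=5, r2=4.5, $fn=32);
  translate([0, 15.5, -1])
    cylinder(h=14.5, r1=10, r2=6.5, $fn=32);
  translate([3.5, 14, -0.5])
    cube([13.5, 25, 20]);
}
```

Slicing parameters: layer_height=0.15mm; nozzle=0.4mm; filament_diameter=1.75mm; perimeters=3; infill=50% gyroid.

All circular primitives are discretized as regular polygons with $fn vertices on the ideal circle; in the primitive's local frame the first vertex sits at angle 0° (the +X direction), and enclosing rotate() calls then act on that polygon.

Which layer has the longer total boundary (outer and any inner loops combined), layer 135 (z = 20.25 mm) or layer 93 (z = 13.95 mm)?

layer 93 (z = 13.95 mm)

Layer 135 (z = 20.25): the cylinder: section is a regular 32-gon, circumradius r=10 (perimeter = 2·32·10.000·sin(180°/32) = 62.73 mm); the cone at (-2.5, 2) is absent (z outside [2.5, 20]); the cone at (0, 15.5) is not intersected at this z (z outside [-1, 13.5]); the cube at (3.5, 14) does not reach this height (z outside [-0.5, 19.5]); Taking the first minus the rest: none of the subtracted shapes is present at this height, so the r=10 cylinder is unchanged — boundary = 62.73 mm. So its perimeter = 62.73 mm. Layer 93 (z = 13.95): the r=10 cylinder contributes a regular 32-gon of circumradius 10 (perimeter = 2·32·10.000·sin(180°/32) = 62.73 mm); the cone at (-2.5, 2): at t=0.654 of its height the radius interpolates to r₁+(r₂−r₁)t = 4.673, giving a regular 32-gon of that circumradius (perimeter = 2·32·4.673·sin(180°/32) = 29.31 mm); the cone at (0, 15.5) is absent (z outside [-1, 13.5]); the cube at (3.5, 14) (footprint 13.5×25) is included at this height (perimeter 77.00 mm); Taking the first minus the rest: starting from the r=10 cylinder, the cone at (-2.5, 2) lies wholly inside it (removes its full 68.16 mm² and its 29.31 mm outline becomes a hole wall); the 13.5×25 cube at (3.5, 14) misses the remaining region (no effect) — boundary (outer + 1 inner loop) = 92.04 mm. So its perimeter = 92.04 mm. Layer 93 is larger (92.04 vs 62.73 mm).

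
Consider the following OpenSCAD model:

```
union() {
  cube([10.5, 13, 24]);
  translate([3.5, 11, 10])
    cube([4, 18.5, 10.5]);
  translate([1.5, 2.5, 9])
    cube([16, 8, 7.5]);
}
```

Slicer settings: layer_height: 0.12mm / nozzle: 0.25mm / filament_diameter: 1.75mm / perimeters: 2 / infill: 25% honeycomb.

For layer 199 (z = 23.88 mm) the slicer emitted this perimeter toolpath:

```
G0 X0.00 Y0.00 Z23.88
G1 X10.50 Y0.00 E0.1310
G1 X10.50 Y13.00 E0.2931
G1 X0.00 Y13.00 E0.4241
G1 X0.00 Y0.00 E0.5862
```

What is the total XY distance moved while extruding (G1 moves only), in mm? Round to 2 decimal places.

47.00 mm

Sum the Euclidean lengths of each G1 segment: total = 47.00 mm.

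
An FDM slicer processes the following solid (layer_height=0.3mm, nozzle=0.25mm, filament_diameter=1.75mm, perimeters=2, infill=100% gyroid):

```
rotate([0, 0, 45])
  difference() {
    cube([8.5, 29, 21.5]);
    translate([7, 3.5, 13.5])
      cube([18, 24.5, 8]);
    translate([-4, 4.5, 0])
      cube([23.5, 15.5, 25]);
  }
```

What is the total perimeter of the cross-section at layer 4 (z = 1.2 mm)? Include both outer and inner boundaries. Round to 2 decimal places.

At z = 1.2 mm: the cube (footprint 8.5×29) is included at this height (perimeter 75.00 mm); the cube at (7, 3.5) is absent (z outside [13.5, 21.5]); the cube at (-4, 4.5) is present — its section is the full 23.5×15.5 rectangle (perimeter 78.00 mm); After the difference (first − rest): starting from the 8.5×29 cube, the 23.5×15.5 cube at (-4, 4.5) partially overlaps it — only the 131.75 mm² overlap (of its 364.25 mm²) is removed, clipping the outline — boundary = 61.00 mm; (whole slice rotated 45° about Z — lengths, areas and connectivity unchanged). Overall, the cross-section has 2 separate islands. Total boundary length (outer) = 61.00 mm.

61.00 mm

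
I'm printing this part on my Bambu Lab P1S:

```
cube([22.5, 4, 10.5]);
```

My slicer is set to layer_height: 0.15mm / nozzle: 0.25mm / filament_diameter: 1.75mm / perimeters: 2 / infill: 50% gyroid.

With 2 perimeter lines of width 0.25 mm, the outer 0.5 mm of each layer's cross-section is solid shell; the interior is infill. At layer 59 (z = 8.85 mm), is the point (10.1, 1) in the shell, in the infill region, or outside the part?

At z = 8.85 mm: the cube (footprint 22.5×4) is included at this height. Overall, the cross-section is a single solid region. The nearest boundary edge runs (0.00, 0.00)→(22.50, 0.00); distance from the point to it = 1.00 mm. The point is inside the cross-section and 1.00 mm from the nearest boundary — more than the 0.5 mm shell width (2 × 0.25), so it's in the infill interior.

infill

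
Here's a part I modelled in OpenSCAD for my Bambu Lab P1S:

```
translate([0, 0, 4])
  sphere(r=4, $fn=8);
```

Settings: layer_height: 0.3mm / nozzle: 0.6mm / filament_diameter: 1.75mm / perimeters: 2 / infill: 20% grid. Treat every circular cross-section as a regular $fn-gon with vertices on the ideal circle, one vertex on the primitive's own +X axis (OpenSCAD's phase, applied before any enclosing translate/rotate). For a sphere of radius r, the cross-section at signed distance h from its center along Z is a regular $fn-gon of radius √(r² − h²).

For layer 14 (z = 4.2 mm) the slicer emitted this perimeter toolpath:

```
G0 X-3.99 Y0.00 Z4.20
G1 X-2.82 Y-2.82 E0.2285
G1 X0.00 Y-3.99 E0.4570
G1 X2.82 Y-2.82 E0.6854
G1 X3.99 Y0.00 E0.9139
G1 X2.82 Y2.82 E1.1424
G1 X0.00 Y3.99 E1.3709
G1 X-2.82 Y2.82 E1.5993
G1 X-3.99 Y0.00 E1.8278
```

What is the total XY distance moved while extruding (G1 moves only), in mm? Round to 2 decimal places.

24.42 mm

Sum the Euclidean lengths of each G1 segment: total = 24.42 mm.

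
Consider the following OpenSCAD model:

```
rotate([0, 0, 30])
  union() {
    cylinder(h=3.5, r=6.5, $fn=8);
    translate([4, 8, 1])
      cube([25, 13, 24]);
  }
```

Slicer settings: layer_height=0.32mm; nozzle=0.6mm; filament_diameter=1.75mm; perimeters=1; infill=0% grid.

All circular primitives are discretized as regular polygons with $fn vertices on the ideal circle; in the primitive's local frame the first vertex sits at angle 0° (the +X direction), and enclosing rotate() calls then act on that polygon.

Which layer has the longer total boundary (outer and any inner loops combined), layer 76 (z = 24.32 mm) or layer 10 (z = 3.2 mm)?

layer 10 (z = 3.2 mm)

Layer 76 (z = 24.32): the cylinder does not reach this height (z outside [0, 3.5]); the 25×13 cube at (4, 8) contributes its full rectangle (perimeter 76.00 mm); Combining (union): only the 25×13 cube at (4, 8) is present, so the union is just that shape — boundary = 76.00 mm; (whole slice rotated 30° about Z — lengths, areas and connectivity unchanged). So its perimeter = 76.00 mm. Layer 10 (z = 3.2): the cylinder: section is a regular 8-gon, circumradius r=6.5 (perimeter = 2·8·6.500·sin(180°/8) = 39.80 mm); the 25×13 cube at (4, 8) contributes its full rectangle (perimeter 76.00 mm); Taking the union: the 2 present regions are separate (no shared area or edge), so areas and boundary lengths simply add and each stays a separate island — boundary = 115.80 mm; (whole slice rotated 30° about Z — lengths, areas and connectivity unchanged). So its perimeter = 115.80 mm. Layer 10 is larger (115.80 vs 76.00 mm).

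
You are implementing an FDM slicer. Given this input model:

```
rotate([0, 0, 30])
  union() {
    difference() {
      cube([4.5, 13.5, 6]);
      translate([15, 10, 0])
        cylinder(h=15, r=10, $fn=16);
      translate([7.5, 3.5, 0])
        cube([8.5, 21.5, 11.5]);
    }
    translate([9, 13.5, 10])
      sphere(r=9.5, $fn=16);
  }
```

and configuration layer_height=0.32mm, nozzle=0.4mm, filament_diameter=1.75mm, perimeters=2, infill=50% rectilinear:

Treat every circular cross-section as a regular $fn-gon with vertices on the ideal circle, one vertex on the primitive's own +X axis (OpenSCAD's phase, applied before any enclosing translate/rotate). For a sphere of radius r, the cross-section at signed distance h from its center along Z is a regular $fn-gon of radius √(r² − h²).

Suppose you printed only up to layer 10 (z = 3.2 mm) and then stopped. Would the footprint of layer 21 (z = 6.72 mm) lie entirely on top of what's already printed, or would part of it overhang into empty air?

Compare the two slices. At z = 3.2: the 4.5×13.5 cube contributes its full rectangle (area 60.75 mm²); the r=10 cylinder at (15, 10) gives a regular 16-gon of circumradius 10 (constant along its height) (area = (16/2)·10.000²·sin(360°/16) = 306.15 mm²); the cube at (7.5, 3.5) (footprint 8.5×21.5) is included at this height (area 182.75 mm²); Taking the first minus the rest: starting from the 4.5×13.5 cube (60.75 mm²), the r=10 cylinder at (15, 10) misses the remaining region (no effect); the 8.5×21.5 cube at (7.5, 3.5) misses the remaining region (no effect) — area = 60.75 mm²; the sphere at (9, 13.5): section is a regular 16-gon, circumradius = √(r²−h²) = √(9.5²−6.8²) = 6.634 (area = (16/2)·6.634²·sin(360°/16) = 134.74 mm²); Combining (union): the regions partially overlap — summed areas 195.49 mm² minus the doubly-counted overlap 6.75 mm² gives 188.74 mm² — area = 188.74 mm²; (whole slice rotated 30° about Z — lengths, areas and connectivity unchanged). At z = 6.72: the cube is absent (z outside [0, 6]); the r=10 cylinder at (15, 10) gives a regular 16-gon of circumradius 10 (constant along its height) (area = (16/2)·10.000²·sin(360°/16) = 306.15 mm²); the 8.5×21.5 cube at (7.5, 3.5) contributes its full rectangle (area 182.75 mm²); Subtracting the remaining from the first: the first operand is absent here, so nothing remains; the r=9.5 sphere at (9, 13.5) contributes a regular 16-gon of circumradius √(9.5²−3.28²) = 8.916 (area = (16/2)·8.916²·sin(360°/16) = 243.36 mm²); Combining (union): only the r=9.5 sphere at (9, 13.5) is present, so the union is just that shape — area = 243.36 mm²; (whole slice rotated 30° about Z — lengths, areas and connectivity unchanged). Checking containment: at z = 6.72 the cross-section extends beyond the z = 3.2 cross-section by about 92.36 mm².

part overhangs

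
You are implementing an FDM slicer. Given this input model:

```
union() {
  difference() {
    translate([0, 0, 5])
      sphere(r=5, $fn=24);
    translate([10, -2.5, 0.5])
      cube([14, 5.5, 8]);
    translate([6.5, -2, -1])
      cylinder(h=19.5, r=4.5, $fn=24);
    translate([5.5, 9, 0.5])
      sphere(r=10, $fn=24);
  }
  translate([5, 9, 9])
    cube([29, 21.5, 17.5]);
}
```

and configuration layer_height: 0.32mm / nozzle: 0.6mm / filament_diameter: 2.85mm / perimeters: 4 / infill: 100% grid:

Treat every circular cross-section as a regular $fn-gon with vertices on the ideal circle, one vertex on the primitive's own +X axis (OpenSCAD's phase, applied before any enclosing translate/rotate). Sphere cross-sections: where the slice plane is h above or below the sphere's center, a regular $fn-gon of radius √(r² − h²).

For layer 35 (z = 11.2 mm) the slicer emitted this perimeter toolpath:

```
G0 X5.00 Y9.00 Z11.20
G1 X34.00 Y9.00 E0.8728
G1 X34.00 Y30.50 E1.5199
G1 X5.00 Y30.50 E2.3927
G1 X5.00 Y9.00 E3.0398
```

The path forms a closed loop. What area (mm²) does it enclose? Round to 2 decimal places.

623.50 mm²

Apply the shoelace formula to the sequence of (X, Y) vertices; enclosed area = 623.50 mm².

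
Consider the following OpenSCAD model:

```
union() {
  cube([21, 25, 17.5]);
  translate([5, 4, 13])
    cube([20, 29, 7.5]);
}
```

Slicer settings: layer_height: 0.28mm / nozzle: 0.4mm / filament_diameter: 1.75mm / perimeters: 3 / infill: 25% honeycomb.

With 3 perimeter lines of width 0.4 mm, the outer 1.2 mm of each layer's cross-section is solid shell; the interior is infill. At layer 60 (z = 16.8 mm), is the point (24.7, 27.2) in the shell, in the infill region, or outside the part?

shell

At z = 16.8 mm: the cube is present — its section is the full 21×25 rectangle; the 20×29 cube at (5, 4) contributes its full rectangle; Taking the union: the regions partially overlap (shared area 336.00 mm²), so overlapping operands fuse into one piece — 1 connected region. Overall, the cross-section is a single solid region. The nearest boundary edge runs (25.00, 33.00)→(25.00, 4.00); distance from the point to it = 0.30 mm. The point is inside the cross-section, 0.30 mm from the nearest boundary — within the 1.2 mm shell band (3 × 0.4).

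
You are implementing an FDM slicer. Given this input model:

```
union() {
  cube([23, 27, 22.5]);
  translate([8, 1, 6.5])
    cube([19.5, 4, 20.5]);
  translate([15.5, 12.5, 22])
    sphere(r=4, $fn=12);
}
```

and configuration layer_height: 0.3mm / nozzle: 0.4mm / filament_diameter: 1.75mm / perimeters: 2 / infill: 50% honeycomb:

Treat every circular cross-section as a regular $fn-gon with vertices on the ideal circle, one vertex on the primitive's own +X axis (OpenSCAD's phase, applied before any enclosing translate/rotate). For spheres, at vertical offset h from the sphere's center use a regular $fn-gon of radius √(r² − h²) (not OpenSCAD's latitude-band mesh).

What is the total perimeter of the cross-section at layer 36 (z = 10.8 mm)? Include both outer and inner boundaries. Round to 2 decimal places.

At z = 10.8 mm: the cube (footprint 23×27) is included at this height (perimeter 100.00 mm); the 19.5×4 cube at (8, 1) contributes its full rectangle (perimeter 47.00 mm); the sphere at (15.5, 12.5) is absent (|z−center|=11.200 > r=4); Combining (union): the regions partially overlap (shared area 60.00 mm²), so the edge portions inside another operand are dropped and the merged outline is re-measured after clipping — boundary = 109.00 mm. Overall, the cross-section is a single solid region. Total boundary length (outer) = 109.00 mm.

109.00 mm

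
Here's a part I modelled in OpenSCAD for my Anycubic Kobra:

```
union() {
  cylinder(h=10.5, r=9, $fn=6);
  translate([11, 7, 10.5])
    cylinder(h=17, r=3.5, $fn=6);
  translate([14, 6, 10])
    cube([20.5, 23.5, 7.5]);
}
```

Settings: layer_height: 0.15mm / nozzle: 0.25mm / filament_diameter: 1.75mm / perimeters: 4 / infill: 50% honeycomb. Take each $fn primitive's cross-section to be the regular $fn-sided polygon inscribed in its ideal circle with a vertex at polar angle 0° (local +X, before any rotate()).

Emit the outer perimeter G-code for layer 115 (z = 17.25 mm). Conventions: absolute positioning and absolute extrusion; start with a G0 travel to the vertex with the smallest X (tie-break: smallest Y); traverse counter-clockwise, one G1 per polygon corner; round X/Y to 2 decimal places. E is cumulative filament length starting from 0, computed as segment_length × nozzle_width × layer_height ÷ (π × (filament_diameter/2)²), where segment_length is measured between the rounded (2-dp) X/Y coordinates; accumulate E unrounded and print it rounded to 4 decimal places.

At z = 17.25 mm: the cylinder is not intersected at this z (z outside [0, 10.5]); the cylinder at (11, 7): section is a regular 6-gon, circumradius r=3.5; the cube at (14, 6) is present — its section is the full 20.5×23.5 rectangle; Combining (union): the regions partially overlap (shared area 0.43 mm²), so overlapping operands fuse into one piece — 1 connected region. The outline is a single polygon with 11 vertices. Extrusion per mm of travel: 0.25 × 0.15 / (π × 0.875²) = 0.015591. Accumulating E over each segment gives final E = 1.6409.

G0 X7.50 Y7.00 Z17.25
G1 X9.25 Y3.97 E0.0546
G1 X12.75 Y3.97 E0.1091
G1 X14.00 Y6.13 E0.1480
G1 X14.00 Y6.00 E0.1501
G1 X34.50 Y6.00 E0.4697
G1 X34.50 Y29.50 E0.8360
G1 X14.00 Y29.50 E1.1557
G1 X14.00 Y7.87 E1.4929
G1 X12.75 Y10.03 E1.5318
G1 X9.25 Y10.03 E1.5864
G1 X7.50 Y7.00 E1.6409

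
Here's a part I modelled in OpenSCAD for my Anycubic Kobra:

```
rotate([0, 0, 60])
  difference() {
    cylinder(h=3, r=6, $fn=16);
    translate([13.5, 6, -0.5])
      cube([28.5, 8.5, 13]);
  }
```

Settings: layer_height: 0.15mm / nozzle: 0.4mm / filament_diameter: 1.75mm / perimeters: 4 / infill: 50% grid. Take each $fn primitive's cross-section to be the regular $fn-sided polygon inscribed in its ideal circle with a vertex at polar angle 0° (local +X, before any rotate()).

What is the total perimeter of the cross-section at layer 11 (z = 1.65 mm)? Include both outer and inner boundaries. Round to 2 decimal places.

37.46 mm

At z = 1.65 mm: the cylinder: section is a regular 16-gon, circumradius r=6 (perimeter = 2·16·6.000·sin(180°/16) = 37.46 mm); the cube at (13.5, 6) is present — its section is the full 28.5×8.5 rectangle (perimeter 74.00 mm); Taking the first minus the rest: starting from the r=6 cylinder, the 28.5×8.5 cube at (13.5, 6) misses the remaining region (no effect) — boundary = 37.46 mm; (rotated 60° about Z; rotation is an isometry so areas/perimeters/island counts are preserved). Overall, the cross-section is a single solid region. Total boundary length (outer) = 37.46 mm.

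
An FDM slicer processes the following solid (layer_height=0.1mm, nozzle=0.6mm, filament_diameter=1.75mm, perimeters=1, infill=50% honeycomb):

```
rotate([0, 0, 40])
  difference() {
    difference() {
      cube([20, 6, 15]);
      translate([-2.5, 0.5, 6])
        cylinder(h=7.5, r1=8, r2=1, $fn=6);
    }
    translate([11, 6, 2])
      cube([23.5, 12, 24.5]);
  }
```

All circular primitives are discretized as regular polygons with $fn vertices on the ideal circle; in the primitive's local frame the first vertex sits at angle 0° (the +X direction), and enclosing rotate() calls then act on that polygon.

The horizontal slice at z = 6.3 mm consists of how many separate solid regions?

At z = 6.3 mm: the cube (footprint 20×6) is included at this height; the cone at (-2.5, 0.5) (r1=8→r2=1) has section circumradius 7.720 here — a regular 6-gon; After the difference (first − rest): starting from the 20×6 cube, the cone at (-2.5, 0.5) partially overlaps it — only the 22.52 mm² overlap (of its 154.84 mm²) is removed, clipping the outline — 1 connected region; the 23.5×12 cube at (11, 6) contributes its full rectangle; Taking the first minus the rest: starting from the result so far, the 23.5×12 cube at (11, 6) misses the remaining region (no effect) — 1 connected region; (whole slice rotated 40° about Z — lengths, areas and connectivity unchanged). The result has 1 disconnected region.

1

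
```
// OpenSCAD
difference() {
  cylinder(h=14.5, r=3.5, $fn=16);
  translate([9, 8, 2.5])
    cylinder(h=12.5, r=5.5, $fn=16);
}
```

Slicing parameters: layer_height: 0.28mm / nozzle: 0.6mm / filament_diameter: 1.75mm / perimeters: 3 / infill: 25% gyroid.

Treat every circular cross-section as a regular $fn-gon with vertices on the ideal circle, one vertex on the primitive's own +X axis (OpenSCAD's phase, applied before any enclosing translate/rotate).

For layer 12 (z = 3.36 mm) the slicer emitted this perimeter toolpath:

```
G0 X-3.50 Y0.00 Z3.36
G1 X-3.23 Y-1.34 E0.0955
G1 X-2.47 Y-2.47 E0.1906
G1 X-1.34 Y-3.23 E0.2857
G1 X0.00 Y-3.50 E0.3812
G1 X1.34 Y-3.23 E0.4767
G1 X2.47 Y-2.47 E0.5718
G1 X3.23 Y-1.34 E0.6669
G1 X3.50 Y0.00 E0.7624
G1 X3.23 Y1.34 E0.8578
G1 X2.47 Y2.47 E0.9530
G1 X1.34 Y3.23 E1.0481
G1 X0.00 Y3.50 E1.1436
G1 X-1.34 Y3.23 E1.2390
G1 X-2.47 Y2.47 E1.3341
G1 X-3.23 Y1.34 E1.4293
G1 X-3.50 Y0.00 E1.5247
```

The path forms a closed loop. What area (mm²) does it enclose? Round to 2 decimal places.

Apply the shoelace formula to the sequence of (X, Y) vertices; enclosed area = 37.43 mm².

37.43 mm²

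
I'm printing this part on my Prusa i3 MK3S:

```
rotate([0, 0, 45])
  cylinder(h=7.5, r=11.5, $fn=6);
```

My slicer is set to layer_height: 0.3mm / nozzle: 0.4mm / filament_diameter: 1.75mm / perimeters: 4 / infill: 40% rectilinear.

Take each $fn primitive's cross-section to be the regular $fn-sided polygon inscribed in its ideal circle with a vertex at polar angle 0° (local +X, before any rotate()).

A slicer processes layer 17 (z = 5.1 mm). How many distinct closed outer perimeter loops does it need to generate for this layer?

At z = 5.1 mm: the r=11.5 cylinder contributes a regular 6-gon of circumradius 11.5; (whole slice rotated 45° about Z — lengths, areas and connectivity unchanged). The result has 1 disconnected region.

1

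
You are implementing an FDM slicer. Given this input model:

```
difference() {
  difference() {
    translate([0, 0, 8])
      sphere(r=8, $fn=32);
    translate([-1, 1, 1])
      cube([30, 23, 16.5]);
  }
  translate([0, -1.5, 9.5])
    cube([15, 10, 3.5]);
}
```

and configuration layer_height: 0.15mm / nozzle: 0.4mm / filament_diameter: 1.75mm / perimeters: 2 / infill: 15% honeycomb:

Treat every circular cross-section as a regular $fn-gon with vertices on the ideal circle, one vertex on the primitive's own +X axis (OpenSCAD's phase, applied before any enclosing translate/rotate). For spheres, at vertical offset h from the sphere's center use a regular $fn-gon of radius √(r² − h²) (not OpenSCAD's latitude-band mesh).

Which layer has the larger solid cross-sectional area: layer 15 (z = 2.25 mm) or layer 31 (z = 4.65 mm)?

Layer 15 (z = 2.25): the r=8 sphere contributes a regular 32-gon of circumradius √(8²−5.75²) = 5.562 (area = (32/2)·5.562²·sin(360°/32) = 96.57 mm²); the cube at (-1, 1) is present — its section is the full 30×23 rectangle (area 690.00 mm²); Subtracting the remaining from the first: starting from the r=8 sphere (96.57 mm²), the 30×23 cube at (-1, 1) partially overlaps it — only the 23.14 mm² overlap (of its 690.00 mm²) is removed, clipping the outline — area = 73.43 mm²; the cube at (0, -1.5) is not intersected at this z (z outside [9.5, 13]); Taking the first minus the rest: none of the subtracted shapes is present at this height, so that combined region is unchanged — area = 73.43 mm². So its area = 73.43 mm². Layer 31 (z = 4.65): the sphere: section is a regular 32-gon, circumradius = √(r²−h²) = √(8²−3.35²) = 7.265 (area = (32/2)·7.265²·sin(360°/32) = 164.74 mm²); the cube at (-1, 1) is present — its section is the full 30×23 rectangle (area 690.00 mm²); Taking the first minus the rest: starting from the r=8 sphere (164.74 mm²), the 30×23 cube at (-1, 1) partially overlaps it — only the 40.19 mm² overlap (of its 690.00 mm²) is removed, clipping the outline — area = 124.56 mm²; the cube at (0, -1.5) is absent (z outside [9.5, 13]); Taking the first minus the rest: none of the subtracted shapes is present at this height, so the result so far is unchanged — area = 124.56 mm². So its area = 124.56 mm². Layer 31 is larger (124.56 vs 73.43 mm²).

layer 31 (z = 4.65 mm)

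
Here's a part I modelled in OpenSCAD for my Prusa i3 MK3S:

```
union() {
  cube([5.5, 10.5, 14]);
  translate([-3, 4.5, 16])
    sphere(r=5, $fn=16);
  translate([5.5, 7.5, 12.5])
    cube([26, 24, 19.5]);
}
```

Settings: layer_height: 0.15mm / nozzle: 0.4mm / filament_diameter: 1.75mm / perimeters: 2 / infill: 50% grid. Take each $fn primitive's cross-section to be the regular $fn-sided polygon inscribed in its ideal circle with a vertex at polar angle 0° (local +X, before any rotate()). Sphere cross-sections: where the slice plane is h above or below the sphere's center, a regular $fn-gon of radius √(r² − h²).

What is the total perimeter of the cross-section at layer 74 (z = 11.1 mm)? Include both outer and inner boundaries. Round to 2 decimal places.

At z = 11.1 mm: the cube (footprint 5.5×10.5) is included at this height (perimeter 32.00 mm); the sphere at (-3, 4.5): section is a regular 16-gon, circumradius = √(r²−h²) = √(5²−4.9²) = 0.995 (perimeter = 2·16·0.995·sin(180°/16) = 6.21 mm); the cube at (5.5, 7.5) is not intersected at this z (z outside [12.5, 32]); Combining (union): the 2 present regions are separate (no shared area or edge), so areas and boundary lengths simply add and each stays a separate island — boundary = 38.21 mm. Overall, the cross-section has 2 separate islands. Total boundary length (outer) = 38.21 mm.

38.21 mm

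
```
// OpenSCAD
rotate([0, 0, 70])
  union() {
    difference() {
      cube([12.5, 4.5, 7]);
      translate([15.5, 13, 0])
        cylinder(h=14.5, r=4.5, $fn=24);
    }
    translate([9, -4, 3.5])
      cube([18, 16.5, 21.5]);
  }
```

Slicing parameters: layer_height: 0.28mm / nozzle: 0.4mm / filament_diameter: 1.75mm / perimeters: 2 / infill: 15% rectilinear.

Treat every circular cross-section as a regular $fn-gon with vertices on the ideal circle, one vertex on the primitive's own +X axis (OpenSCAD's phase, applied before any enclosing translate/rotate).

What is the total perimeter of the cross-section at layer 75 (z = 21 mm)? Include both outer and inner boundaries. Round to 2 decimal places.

At z = 21 mm: the cube is absent (z outside [0, 7]); the cylinder at (15.5, 13) is absent (z outside [0, 14.5]); Taking the first minus the rest: the first operand is absent here, so nothing remains; the cube at (9, -4) (footprint 18×16.5) is included at this height (perimeter 69.00 mm); Combining (union): only the 18×16.5 cube at (9, -4) is present, so the union is just that shape — boundary = 69.00 mm; (whole slice rotated 70° about Z — lengths, areas and connectivity unchanged). Overall, the cross-section is a single solid region. Total boundary length (outer) = 69.00 mm.

69.00 mm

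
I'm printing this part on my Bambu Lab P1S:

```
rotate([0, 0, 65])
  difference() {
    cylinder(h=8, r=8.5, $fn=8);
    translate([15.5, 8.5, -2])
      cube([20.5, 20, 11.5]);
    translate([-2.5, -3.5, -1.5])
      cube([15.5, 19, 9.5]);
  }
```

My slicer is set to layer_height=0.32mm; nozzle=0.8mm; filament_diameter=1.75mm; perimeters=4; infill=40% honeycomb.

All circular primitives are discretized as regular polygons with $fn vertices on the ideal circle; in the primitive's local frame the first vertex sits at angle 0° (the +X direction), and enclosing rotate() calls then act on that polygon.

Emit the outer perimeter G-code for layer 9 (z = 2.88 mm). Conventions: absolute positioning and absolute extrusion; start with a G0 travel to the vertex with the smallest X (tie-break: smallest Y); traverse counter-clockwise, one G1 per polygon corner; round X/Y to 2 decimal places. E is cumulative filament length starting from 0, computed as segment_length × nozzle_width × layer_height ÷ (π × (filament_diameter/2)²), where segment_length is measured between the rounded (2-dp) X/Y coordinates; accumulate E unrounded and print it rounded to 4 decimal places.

At z = 2.88 mm: the r=8.5 cylinder contributes a regular 8-gon of circumradius 8.5; the cube at (15.5, 8.5) is present — its section is the full 20.5×20 rectangle; the 15.5×19 cube at (-2.5, -3.5) contributes its full rectangle; Taking the first minus the rest: starting from the r=8.5 cylinder, the 20.5×20 cube at (15.5, 8.5) misses the remaining region (no effect); the 15.5×19 cube at (-2.5, -3.5) partially overlaps it — only the 107.01 mm² overlap (of its 294.50 mm²) is removed, clipping the outline — 1 connected region; (whole slice rotated 65° about Z — lengths, areas and connectivity unchanged). The outline is a single polygon with 8 vertices. Extrusion per mm of travel: 0.8 × 0.32 / (π × 0.875²) = 0.106432. Accumulating E over each segment gives final E = 5.6463.

G0 X-7.99 Y-2.91 Z2.88
G1 X-3.59 Y-7.70 E0.6923
G1 X2.91 Y-7.99 E1.3848
G1 X7.70 Y-3.59 E2.0770
G1 X7.99 Y2.91 E2.7695
G1 X6.15 Y4.91 E3.0588
G1 X2.12 Y-3.74 E4.0744
G1 X-7.82 Y0.89 E5.2415
G1 X-7.99 Y-2.91 E5.6463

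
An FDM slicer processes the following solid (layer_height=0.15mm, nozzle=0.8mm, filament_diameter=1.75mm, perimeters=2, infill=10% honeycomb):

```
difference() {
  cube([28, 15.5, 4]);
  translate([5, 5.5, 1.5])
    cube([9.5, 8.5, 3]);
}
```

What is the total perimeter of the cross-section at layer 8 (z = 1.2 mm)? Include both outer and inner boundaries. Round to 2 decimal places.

87.00 mm

At z = 1.2 mm: the cube (footprint 28×15.5) is included at this height (perimeter 87.00 mm); the cube at (5, 5.5) does not reach this height (z outside [1.5, 4.5]); Taking the first minus the rest: none of the subtracted shapes is present at this height, so the 28×15.5 cube is unchanged — boundary = 87.00 mm. Overall, the cross-section is a single solid region. Total boundary length (outer) = 87.00 mm.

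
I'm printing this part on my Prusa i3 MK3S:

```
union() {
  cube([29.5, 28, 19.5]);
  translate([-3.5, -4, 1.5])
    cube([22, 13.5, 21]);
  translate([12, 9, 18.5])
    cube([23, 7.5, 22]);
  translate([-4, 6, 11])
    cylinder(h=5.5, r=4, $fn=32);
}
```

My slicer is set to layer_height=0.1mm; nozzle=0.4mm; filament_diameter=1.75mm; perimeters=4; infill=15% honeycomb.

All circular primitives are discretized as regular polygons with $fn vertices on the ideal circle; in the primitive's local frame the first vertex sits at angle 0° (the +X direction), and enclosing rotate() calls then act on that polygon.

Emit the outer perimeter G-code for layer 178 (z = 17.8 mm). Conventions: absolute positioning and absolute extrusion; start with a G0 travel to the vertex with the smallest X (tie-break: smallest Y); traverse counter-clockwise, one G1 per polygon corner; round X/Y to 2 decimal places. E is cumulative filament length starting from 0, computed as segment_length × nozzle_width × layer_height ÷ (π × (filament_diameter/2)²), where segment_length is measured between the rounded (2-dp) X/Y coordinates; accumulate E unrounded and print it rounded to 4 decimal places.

G0 X-3.50 Y-4.00 Z17.80
G1 X18.50 Y-4.00 E0.3659
G1 X18.50 Y0.00 E0.4324
G1 X29.50 Y0.00 E0.6153
G1 X29.50 Y28.00 E1.0810
G1 X0.00 Y28.00 E1.5715
G1 X0.00 Y9.50 E1.8792
G1 X-3.50 Y9.50 E1.9374
G1 X-3.50 Y-4.00 E2.1619

At z = 17.8 mm: the 29.5×28 cube contributes its full rectangle; the cube at (-3.5, -4) is present — its section is the full 22×13.5 rectangle; the cube at (12, 9) is absent (z outside [18.5, 40.5]); the cylinder at (-4, 6) is absent (z outside [11, 16.5]); Merging all regions: the regions partially overlap (shared area 175.75 mm²), so overlapping operands fuse into one piece — 1 connected region. The outline is a single polygon with 8 vertices. Extrusion per mm of travel: 0.4 × 0.1 / (π × 0.875²) = 0.016630. Accumulating E over each segment gives final E = 2.1619.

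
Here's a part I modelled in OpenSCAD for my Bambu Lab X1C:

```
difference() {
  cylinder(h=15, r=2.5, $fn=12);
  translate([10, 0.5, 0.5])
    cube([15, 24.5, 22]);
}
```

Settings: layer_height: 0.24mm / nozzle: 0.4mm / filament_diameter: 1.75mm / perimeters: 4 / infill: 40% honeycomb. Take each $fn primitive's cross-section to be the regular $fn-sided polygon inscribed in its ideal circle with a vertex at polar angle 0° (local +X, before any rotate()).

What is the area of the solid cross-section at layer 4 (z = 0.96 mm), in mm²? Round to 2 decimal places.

18.75 mm²

At z = 0.96 mm: the r=2.5 cylinder contributes a regular 12-gon of circumradius 2.5 (area = (12/2)·2.500²·sin(360°/12) = 18.75 mm²); the cube at (10, 0.5) is present — its section is the full 15×24.5 rectangle (area 367.50 mm²); Taking the first minus the rest: starting from the r=2.5 cylinder (18.75 mm²), the 15×24.5 cube at (10, 0.5) misses the remaining region (no effect) — area = 18.75 mm². Overall, the cross-section is a single solid region. Net area = 18.75 mm².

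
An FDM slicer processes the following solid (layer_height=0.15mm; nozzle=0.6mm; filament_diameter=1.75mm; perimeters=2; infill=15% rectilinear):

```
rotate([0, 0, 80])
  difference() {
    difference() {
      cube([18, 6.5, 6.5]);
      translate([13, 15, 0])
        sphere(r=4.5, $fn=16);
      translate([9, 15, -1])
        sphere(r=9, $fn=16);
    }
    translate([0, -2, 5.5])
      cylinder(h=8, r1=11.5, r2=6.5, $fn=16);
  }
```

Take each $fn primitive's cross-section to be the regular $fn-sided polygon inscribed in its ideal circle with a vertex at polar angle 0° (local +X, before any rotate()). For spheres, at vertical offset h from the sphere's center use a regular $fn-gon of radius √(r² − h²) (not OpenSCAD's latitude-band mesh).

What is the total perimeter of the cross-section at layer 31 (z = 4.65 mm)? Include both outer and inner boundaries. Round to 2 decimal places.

At z = 4.65 mm: the cube is present — its section is the full 18×6.5 rectangle (perimeter 49.00 mm); the sphere at (13, 15) is absent (|z−center|=4.650 > r=4.5); the r=9 sphere at (9, 15) contributes a regular 16-gon of circumradius √(9²−5.65²) = 7.006 (perimeter = 2·16·7.006·sin(180°/16) = 43.73 mm); After the difference (first − rest): starting from the 18×6.5 cube, the r=9 sphere at (9, 15) misses the remaining region (no effect) — boundary = 49.00 mm; the cone at (0, -2) is absent (z outside [5.5, 13.5]); After the difference (first − rest): none of the subtracted shapes is present at this height, so that combined region is unchanged — boundary = 49.00 mm; (whole slice rotated 80° about Z — lengths, areas and connectivity unchanged). Overall, the cross-section is a single solid region. Total boundary length (outer) = 49.00 mm.

49.00 mm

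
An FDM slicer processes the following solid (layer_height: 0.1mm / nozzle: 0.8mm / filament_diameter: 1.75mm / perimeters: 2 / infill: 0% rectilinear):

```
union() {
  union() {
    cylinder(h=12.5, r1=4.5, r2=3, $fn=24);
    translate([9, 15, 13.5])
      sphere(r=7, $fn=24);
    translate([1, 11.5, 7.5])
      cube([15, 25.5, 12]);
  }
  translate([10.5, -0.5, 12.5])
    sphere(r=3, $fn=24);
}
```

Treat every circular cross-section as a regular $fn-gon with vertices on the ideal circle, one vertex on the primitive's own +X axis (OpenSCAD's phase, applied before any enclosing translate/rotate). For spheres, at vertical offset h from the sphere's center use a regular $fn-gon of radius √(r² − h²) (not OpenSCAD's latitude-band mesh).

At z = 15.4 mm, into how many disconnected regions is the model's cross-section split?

At z = 15.4 mm: the cone does not reach this height (z outside [0, 12.5]); the r=7 sphere at (9, 15) slices to a regular 24-gon of circumradius 6.737 (√(r²−h²) with h=1.9 from center); the cube at (1, 11.5) is present — its section is the full 15×25.5 rectangle; Merging all regions: the regions partially overlap (shared area 115.16 mm²), so overlapping operands fuse into one piece — 1 connected region; the r=3 sphere at (10.5, -0.5) contributes a regular 24-gon of circumradius √(3²−2.9²) = 0.768; Combining (union): the 2 present regions are separate (no shared area or edge), so areas and boundary lengths simply add and each stays a separate island — 2 connected regions. The result has 2 disconnected regions.

2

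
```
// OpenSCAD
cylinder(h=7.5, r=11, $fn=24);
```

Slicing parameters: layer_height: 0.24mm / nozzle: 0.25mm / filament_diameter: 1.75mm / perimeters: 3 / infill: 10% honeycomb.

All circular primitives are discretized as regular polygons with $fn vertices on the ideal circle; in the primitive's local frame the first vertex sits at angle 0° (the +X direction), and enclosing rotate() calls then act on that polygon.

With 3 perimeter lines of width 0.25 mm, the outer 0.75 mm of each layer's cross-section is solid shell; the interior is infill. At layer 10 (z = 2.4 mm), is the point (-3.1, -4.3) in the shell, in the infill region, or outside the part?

infill

At z = 2.4 mm: the r=11 cylinder gives a regular 24-gon of circumradius 11 (constant along its height). Overall, the cross-section is a single solid region. The nearest boundary edge runs (-7.78, -7.78)→(-5.50, -9.53); distance from the point to it = 5.61 mm. The point is inside the cross-section and 5.61 mm from the nearest boundary — more than the 0.75 mm shell width (3 × 0.25), so it's in the infill interior.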